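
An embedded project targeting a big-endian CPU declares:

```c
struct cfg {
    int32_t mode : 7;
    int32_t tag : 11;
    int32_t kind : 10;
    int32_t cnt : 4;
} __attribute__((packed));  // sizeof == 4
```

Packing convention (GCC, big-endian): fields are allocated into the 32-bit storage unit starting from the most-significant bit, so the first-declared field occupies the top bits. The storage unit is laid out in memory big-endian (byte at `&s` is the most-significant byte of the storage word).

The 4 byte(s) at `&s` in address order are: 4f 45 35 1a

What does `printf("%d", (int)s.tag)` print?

[0]=0x4f [1]=0x45 [2]=0x35 [3]=0x1a (big-endian) → word 0x4f45351a
mode:7 @ bit 25 → (0x4f45351a>>25)&0x7f = 0x27
tag:11 @ bit 14 → (0x4f45351a>>14)&0x7ff = 0x514  ←
kind:10 @ bit 4 → (0x4f45351a>>4)&0x3ff = 0x351
cnt:4 @ bit 0 → (0x4f45351a>>0)&0xf = 0xa
tag signed 11b, MSB=1: 1300 - 2048 = -748

-748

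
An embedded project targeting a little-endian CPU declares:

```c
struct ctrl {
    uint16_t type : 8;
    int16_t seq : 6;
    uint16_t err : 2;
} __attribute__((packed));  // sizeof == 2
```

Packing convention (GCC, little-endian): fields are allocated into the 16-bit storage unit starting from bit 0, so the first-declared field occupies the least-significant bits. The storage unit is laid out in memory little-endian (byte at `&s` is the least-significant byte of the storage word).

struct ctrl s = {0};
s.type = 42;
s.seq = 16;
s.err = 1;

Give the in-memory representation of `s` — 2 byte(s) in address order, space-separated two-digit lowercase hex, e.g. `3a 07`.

2a 50

type:8 = 42 → 0x2a << 0 → word 0x002a
seq:6 = 16 → 0x10 << 8 → word 0x102a
err:2 = 1 → 0x1 << 14 → word 0x502a
word = 0x502a → little-endian bytes:
  [0]=0x2a  [1]=0x50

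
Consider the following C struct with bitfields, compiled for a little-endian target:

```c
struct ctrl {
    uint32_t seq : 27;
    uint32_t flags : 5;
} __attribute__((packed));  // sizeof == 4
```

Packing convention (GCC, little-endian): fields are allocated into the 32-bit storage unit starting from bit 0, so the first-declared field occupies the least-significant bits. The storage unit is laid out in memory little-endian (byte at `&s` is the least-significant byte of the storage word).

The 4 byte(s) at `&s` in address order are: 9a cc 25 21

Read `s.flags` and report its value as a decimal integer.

4

[0]=0x9a [1]=0xcc [2]=0x25 [3]=0x21 (little-endian) → word 0x2125cc9a
seq:27 @ bit 0 → (0x2125cc9a>>0)&0x7ffffff = 0x125cc9a
flags:5 @ bit 27 → (0x2125cc9a>>27)&0x1f = 0x4  ←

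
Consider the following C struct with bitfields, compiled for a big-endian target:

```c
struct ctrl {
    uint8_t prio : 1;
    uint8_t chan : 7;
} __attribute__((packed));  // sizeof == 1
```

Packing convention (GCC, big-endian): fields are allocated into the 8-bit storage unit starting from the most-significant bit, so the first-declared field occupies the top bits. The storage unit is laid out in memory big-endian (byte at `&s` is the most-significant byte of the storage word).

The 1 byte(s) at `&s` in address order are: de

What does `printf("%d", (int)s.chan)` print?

94

[0]=0xde (big-endian) → word 0xde
prio:1 @ bit 7 → (0xde>>7)&0x1 = 0x1
chan:7 @ bit 0 → (0xde>>0)&0x7f = 0x5e  ←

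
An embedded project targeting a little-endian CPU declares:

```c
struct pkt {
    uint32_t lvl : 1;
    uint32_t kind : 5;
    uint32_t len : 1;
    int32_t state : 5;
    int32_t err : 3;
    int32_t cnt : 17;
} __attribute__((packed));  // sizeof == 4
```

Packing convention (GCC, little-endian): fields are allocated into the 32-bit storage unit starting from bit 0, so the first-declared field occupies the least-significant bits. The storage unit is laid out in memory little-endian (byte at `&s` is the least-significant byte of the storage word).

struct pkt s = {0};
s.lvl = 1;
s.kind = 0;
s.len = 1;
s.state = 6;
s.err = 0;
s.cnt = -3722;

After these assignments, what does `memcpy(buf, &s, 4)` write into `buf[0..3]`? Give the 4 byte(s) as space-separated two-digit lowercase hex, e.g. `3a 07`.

[0+:1] lvl=1 & 0x1 = 0x1; word=0x00000001
[1+:5] kind=0 & 0x1f = 0x0; word=0x00000001
[6+:1] len=1 & 0x1 = 0x1; word=0x00000041
[7+:5] state=6 & 0x1f = 0x6; word=0x00000341
[12+:3] err=0 & 0x7 = 0x0; word=0x00000341
[15+:17] cnt=-3722 & 0x1ffff = 0x1f176; word=0xf8bb0341
word = 0xf8bb0341 → little-endian bytes:
  [0]=0x41  [1]=0x03  [2]=0xbb  [3]=0xf8

41 03 bb f8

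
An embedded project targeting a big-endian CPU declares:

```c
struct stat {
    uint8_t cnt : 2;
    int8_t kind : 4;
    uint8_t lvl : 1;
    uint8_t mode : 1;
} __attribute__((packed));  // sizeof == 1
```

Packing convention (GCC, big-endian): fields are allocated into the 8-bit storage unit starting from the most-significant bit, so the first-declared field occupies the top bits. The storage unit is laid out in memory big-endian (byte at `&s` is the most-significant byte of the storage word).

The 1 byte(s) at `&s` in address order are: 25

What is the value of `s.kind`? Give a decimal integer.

[0]=0x25 (big-endian) → word 0x25
cnt:2 @ bit 6 → (0x25>>6)&0x3 = 0x0
kind:4 @ bit 2 → (0x25>>2)&0xf = 0x9  ←
lvl:1 @ bit 1 → (0x25>>1)&0x1 = 0x0
mode:1 @ bit 0 → (0x25>>0)&0x1 = 0x1
kind signed 4b, MSB=1: 9 - 16 = -7

-7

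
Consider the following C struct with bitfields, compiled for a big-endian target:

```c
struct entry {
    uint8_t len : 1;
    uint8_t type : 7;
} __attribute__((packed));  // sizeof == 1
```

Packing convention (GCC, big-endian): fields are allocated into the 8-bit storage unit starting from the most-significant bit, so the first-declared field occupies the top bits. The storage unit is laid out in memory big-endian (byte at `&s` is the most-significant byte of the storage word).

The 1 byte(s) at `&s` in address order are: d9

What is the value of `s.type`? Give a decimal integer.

89

[0]=0xd9 (big-endian) → word 0xd9
len:1 @ bit 7 → (0xd9>>7)&0x1 = 0x1
type:7 @ bit 0 → (0xd9>>0)&0x7f = 0x59  ←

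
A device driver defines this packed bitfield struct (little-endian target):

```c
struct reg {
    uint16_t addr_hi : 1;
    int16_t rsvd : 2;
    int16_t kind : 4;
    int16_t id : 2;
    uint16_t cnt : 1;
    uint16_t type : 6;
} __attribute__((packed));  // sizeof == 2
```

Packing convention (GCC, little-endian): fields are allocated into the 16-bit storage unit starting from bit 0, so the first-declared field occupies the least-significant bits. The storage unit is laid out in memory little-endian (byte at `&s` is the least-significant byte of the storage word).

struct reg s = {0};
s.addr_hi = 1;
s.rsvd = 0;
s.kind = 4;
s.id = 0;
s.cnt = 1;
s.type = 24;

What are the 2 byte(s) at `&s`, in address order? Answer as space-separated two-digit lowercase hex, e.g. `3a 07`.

addr_hi (1b) val=1 bits=0x1 at bit 0: 0x0001
rsvd (2b) val=0 bits=0x0 at bit 1: 0x0001
kind (4b) val=4 bits=0x4 at bit 3: 0x0021
id (2b) val=0 bits=0x0 at bit 7: 0x0021
cnt (1b) val=1 bits=0x1 at bit 9: 0x0221
type (6b) val=24 bits=0x18 at bit 10: 0x6221
word = 0x6221 → little-endian bytes:
  [0]=0x21  [1]=0x62

21 62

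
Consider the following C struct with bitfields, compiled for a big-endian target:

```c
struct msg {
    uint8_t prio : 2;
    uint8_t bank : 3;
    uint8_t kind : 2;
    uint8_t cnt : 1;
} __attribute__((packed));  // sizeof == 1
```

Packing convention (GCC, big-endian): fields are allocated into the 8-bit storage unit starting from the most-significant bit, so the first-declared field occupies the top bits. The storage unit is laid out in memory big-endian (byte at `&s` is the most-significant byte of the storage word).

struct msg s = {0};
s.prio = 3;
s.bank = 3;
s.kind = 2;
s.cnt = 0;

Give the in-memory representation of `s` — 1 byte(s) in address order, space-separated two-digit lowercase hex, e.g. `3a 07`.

dc

prio:2 = 3 → 0x3 << 6 → word 0xc0
bank:3 = 3 → 0x3 << 3 → word 0xd8
kind:2 = 2 → 0x2 << 1 → word 0xdc
cnt:1 = 0 → 0x0 << 0 → word 0xdc
word = 0xdc → big-endian bytes:
  [0]=0xdc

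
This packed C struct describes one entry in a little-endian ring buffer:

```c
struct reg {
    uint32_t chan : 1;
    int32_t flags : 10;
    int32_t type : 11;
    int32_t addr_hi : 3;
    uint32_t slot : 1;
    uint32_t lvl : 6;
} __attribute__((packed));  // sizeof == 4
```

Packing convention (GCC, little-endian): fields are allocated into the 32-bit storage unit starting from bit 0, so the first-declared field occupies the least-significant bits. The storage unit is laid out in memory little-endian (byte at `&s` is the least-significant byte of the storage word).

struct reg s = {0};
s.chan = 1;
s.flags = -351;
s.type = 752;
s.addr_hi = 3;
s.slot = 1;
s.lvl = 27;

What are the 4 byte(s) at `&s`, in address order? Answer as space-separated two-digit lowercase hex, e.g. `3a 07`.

chan:1 = 1 → 0x1 << 0 → word 0x00000001
flags:10 = -351 → 0x2a1 << 1 → word 0x00000543
type:11 = 752 → 0x2f0 << 11 → word 0x00178543
addr_hi:3 = 3 → 0x3 << 22 → word 0x00d78543
slot:1 = 1 → 0x1 << 25 → word 0x02d78543
lvl:6 = 27 → 0x1b << 26 → word 0x6ed78543
word = 0x6ed78543 → little-endian bytes:
  [0]=0x43  [1]=0x85  [2]=0xd7  [3]=0x6e

43 85 d7 6e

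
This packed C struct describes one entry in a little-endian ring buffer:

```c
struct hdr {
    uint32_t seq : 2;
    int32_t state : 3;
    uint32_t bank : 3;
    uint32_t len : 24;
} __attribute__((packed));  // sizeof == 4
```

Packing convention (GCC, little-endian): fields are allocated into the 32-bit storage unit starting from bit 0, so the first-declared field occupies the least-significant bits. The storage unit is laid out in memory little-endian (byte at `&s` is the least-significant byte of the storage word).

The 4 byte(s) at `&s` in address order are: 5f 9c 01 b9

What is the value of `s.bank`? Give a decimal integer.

[0]=0x5f [1]=0x9c [2]=0x01 [3]=0xb9 (little-endian) → word 0xb9019c5f
seq:2 @ bit 0 → (0xb9019c5f>>0)&0x3 = 0x3
state:3 @ bit 2 → (0xb9019c5f>>2)&0x7 = 0x7
bank:3 @ bit 5 → (0xb9019c5f>>5)&0x7 = 0x2  ←
len:24 @ bit 8 → (0xb9019c5f>>8)&0xffffff = 0xb9019c

2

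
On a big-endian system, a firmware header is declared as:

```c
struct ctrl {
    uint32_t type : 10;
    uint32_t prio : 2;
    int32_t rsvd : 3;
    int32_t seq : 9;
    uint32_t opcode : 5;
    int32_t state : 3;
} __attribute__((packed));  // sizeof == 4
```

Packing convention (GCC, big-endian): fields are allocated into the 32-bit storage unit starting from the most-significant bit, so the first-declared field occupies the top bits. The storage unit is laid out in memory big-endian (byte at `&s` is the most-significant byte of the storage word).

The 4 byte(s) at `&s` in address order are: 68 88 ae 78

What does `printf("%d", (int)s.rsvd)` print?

-4

[0]=0x68 [1]=0x88 [2]=0xae [3]=0x78 (big-endian) → word 0x6888ae78
type [22+:10] = (word>>22) & 0x3ff = 418
prio [20+:2] = (word>>20) & 0x3 = 0
rsvd [17+:3] = (word>>17) & 0x7 = 4  ←
seq [8+:9] = (word>>8) & 0x1ff = 174
opcode [3+:5] = (word>>3) & 0x1f = 15
state [0+:3] = (word>>0) & 0x7 = 0
rsvd signed 3b, MSB=1: 4 - 8 = -4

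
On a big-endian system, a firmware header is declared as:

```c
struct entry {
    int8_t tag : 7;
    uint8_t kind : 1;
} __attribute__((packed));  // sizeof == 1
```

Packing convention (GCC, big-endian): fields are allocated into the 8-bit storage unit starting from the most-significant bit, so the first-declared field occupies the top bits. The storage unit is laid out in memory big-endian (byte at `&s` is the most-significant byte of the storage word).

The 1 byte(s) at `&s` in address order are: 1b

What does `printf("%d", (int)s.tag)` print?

[0]=0x1b (big-endian) → word 0x1b
tag:7 @ bit 1 → (0x1b>>1)&0x7f = 0xd  ←
kind:1 @ bit 0 → (0x1b>>0)&0x1 = 0x1
tag signed 7b, MSB=0: value = 13

13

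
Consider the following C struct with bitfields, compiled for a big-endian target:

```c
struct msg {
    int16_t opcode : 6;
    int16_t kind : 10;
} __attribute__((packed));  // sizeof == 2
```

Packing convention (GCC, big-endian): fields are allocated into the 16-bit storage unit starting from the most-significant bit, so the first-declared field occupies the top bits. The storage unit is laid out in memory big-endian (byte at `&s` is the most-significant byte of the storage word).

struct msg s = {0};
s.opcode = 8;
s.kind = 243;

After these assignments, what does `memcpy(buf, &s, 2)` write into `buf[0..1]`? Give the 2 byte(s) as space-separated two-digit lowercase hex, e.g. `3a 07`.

20 f3

opcode:6 = 8 → 0x8 << 10 → word 0x2000
kind:10 = 243 → 0xf3 << 0 → word 0x20f3
word = 0x20f3 → big-endian bytes:
  [0]=0x20  [1]=0xf3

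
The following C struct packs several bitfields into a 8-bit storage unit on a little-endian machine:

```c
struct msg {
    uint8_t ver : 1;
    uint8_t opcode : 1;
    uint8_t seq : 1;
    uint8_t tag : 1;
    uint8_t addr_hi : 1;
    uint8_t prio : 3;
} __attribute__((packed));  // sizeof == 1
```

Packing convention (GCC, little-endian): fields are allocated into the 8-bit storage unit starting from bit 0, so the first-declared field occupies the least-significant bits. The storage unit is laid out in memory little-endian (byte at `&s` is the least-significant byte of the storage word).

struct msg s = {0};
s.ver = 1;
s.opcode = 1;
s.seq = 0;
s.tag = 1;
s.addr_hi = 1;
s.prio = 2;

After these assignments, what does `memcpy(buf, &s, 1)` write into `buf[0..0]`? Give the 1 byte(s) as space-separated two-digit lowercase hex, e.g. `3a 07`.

[0+:1] ver=1 & 0x1 = 0x1; word=0x01
[1+:1] opcode=1 & 0x1 = 0x1; word=0x03
[2+:1] seq=0 & 0x1 = 0x0; word=0x03
[3+:1] tag=1 & 0x1 = 0x1; word=0x0b
[4+:1] addr_hi=1 & 0x1 = 0x1; word=0x1b
[5+:3] prio=2 & 0x7 = 0x2; word=0x5b
word = 0x5b → little-endian bytes:
  [0]=0x5b

5b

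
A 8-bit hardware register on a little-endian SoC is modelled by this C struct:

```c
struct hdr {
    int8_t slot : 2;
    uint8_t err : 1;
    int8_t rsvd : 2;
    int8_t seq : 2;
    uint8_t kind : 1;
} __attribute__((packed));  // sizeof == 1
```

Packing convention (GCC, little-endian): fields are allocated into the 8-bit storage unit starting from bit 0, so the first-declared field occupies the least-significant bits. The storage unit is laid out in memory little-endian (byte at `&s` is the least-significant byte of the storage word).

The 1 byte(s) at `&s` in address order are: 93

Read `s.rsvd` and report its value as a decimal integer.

-2

[0]=0x93 (little-endian) → word 0x93
slot:2 @ bit 0 → (0x93>>0)&0x3 = 0x3
err:1 @ bit 2 → (0x93>>2)&0x1 = 0x0
rsvd:2 @ bit 3 → (0x93>>3)&0x3 = 0x2  ←
seq:2 @ bit 5 → (0x93>>5)&0x3 = 0x0
kind:1 @ bit 7 → (0x93>>7)&0x1 = 0x1
rsvd signed 2b, MSB=1: 2 - 4 = -2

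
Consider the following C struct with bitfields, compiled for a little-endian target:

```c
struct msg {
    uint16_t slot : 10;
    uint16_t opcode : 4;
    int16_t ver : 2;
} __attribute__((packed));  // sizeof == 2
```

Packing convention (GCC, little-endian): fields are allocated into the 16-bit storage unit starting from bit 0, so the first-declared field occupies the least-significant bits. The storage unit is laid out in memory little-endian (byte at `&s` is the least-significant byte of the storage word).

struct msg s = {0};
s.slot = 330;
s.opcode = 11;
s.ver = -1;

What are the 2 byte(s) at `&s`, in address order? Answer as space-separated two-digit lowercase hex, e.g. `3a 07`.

slot:10 = 330 → 0x14a << 0 → word 0x014a
opcode:4 = 11 → 0xb << 10 → word 0x2d4a
ver:2 = -1 → 0x3 << 14 → word 0xed4a
word = 0xed4a → little-endian bytes:
  [0]=0x4a  [1]=0xed

4a ed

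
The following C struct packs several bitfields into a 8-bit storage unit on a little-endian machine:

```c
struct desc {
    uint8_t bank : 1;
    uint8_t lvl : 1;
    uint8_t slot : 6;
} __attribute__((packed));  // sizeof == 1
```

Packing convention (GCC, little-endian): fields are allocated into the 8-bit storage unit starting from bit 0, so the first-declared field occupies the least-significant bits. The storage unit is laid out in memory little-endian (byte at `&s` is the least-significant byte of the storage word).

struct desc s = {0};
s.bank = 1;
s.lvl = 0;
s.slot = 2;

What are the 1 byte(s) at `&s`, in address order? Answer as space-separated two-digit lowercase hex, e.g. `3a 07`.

09

[0+:1] bank=1 & 0x1 = 0x1; word=0x01
[1+:1] lvl=0 & 0x1 = 0x0; word=0x01
[2+:6] slot=2 & 0x3f = 0x2; word=0x09
word = 0x09 → little-endian bytes:
  [0]=0x09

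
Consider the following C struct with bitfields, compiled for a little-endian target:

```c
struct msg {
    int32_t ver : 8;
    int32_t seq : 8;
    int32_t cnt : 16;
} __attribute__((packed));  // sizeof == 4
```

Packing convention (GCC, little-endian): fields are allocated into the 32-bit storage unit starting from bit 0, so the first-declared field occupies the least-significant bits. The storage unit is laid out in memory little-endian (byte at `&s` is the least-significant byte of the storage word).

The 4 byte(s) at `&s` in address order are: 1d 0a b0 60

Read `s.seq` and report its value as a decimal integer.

10

[0]=0x1d [1]=0x0a [2]=0xb0 [3]=0x60 (little-endian) → word 0x60b00a1d
ver [0+:8] = (word>>0) & 0xff = 29
seq [8+:8] = (word>>8) & 0xff = 10  ←
cnt [16+:16] = (word>>16) & 0xffff = 24752
seq signed 8b, MSB=0: value = 10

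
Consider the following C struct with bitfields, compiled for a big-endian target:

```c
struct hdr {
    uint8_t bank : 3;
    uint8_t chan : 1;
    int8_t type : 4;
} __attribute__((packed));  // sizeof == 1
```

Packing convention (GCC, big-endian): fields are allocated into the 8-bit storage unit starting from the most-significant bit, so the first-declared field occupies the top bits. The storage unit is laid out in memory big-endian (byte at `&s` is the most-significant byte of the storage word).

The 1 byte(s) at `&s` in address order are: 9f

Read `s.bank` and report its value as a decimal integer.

4

[0]=0x9f (big-endian) → word 0x9f
bank [5+:3] = (word>>5) & 0x7 = 4  ←
chan [4+:1] = (word>>4) & 0x1 = 1
type [0+:4] = (word>>0) & 0xf = 15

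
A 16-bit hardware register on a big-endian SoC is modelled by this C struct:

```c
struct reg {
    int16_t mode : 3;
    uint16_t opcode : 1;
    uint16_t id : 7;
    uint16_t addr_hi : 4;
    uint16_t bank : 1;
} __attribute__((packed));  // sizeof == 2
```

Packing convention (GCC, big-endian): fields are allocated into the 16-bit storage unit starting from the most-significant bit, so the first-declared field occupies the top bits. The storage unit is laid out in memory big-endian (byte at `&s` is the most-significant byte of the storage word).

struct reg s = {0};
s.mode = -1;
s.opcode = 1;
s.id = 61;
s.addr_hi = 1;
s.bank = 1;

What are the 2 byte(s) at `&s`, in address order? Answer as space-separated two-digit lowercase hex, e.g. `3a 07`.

mode:3 = -1 → 0x7 << 13 → word 0xe000
opcode:1 = 1 → 0x1 << 12 → word 0xf000
id:7 = 61 → 0x3d << 5 → word 0xf7a0
addr_hi:4 = 1 → 0x1 << 1 → word 0xf7a2
bank:1 = 1 → 0x1 << 0 → word 0xf7a3
word = 0xf7a3 → big-endian bytes:
  [0]=0xf7  [1]=0xa3

f7 a3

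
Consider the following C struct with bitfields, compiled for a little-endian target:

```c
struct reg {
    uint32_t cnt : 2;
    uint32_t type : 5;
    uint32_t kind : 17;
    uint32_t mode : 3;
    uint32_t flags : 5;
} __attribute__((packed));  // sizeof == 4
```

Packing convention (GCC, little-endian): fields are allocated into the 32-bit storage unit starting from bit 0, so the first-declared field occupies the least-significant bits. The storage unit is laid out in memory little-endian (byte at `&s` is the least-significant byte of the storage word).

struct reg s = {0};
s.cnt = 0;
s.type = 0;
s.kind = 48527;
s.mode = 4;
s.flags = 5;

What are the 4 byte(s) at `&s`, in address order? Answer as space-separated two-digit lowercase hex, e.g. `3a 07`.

[0+:2] cnt=0 & 0x3 = 0x0; word=0x00000000
[2+:5] type=0 & 0x1f = 0x0; word=0x00000000
[7+:17] kind=48527 & 0x1ffff = 0xbd8f; word=0x005ec780
[24+:3] mode=4 & 0x7 = 0x4; word=0x045ec780
[27+:5] flags=5 & 0x1f = 0x5; word=0x2c5ec780
word = 0x2c5ec780 → little-endian bytes:
  [0]=0x80  [1]=0xc7  [2]=0x5e  [3]=0x2c

80 c7 5e 2c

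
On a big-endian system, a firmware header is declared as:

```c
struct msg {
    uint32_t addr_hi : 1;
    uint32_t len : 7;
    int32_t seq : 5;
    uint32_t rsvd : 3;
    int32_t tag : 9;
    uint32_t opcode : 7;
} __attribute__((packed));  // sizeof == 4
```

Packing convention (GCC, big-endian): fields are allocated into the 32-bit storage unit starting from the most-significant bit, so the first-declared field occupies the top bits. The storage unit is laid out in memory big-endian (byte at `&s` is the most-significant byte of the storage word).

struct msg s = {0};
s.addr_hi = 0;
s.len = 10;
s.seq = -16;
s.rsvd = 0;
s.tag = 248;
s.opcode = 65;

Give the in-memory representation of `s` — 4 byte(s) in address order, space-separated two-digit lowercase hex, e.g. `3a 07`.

addr_hi (1b) val=0 bits=0x0 at bit 31: 0x00000000
len (7b) val=10 bits=0xa at bit 24: 0x0a000000
seq (5b) val=-16 bits=0x10 at bit 19: 0x0a800000
rsvd (3b) val=0 bits=0x0 at bit 16: 0x0a800000
tag (9b) val=248 bits=0xf8 at bit 7: 0x0a807c00
opcode (7b) val=65 bits=0x41 at bit 0: 0x0a807c41
word = 0x0a807c41 → big-endian bytes:
  [0]=0x0a  [1]=0x80  [2]=0x7c  [3]=0x41

0a 80 7c 41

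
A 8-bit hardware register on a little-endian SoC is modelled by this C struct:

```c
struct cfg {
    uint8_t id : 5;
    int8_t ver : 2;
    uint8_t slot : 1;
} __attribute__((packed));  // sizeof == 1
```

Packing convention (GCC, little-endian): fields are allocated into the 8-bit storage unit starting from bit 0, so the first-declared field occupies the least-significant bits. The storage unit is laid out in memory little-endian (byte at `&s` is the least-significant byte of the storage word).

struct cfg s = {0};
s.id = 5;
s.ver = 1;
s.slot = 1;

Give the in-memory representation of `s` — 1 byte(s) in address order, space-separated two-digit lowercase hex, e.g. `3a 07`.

a5

id (5b) val=5 bits=0x5 at bit 0: 0x05
ver (2b) val=1 bits=0x1 at bit 5: 0x25
slot (1b) val=1 bits=0x1 at bit 7: 0xa5
word = 0xa5 → little-endian bytes:
  [0]=0xa5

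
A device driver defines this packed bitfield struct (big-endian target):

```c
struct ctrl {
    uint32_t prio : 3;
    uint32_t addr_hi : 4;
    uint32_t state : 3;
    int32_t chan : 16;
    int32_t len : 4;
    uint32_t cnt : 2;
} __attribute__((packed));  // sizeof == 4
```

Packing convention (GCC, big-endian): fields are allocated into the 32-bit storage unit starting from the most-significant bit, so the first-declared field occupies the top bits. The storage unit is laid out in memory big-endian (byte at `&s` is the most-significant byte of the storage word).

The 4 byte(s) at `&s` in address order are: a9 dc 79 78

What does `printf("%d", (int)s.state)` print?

7

[0]=0xa9 [1]=0xdc [2]=0x79 [3]=0x78 (big-endian) → word 0xa9dc7978
prio [29+:3] = (word>>29) & 0x7 = 5
addr_hi [25+:4] = (word>>25) & 0xf = 4
state [22+:3] = (word>>22) & 0x7 = 7  ←
chan [6+:16] = (word>>6) & 0xffff = 29157
len [2+:4] = (word>>2) & 0xf = 14
cnt [0+:2] = (word>>0) & 0x3 = 0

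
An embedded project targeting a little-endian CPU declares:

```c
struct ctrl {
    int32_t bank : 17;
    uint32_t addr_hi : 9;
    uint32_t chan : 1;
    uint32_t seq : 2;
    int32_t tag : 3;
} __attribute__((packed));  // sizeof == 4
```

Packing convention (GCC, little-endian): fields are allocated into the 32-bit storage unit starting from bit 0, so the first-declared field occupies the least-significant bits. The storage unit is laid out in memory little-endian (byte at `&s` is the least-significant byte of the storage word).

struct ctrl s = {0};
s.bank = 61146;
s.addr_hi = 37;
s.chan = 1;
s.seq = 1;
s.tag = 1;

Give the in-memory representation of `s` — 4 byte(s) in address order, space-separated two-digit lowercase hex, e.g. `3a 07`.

da ee 4a 2c

[0+:17] bank=61146 & 0x1ffff = 0xeeda; word=0x0000eeda
[17+:9] addr_hi=37 & 0x1ff = 0x25; word=0x004aeeda
[26+:1] chan=1 & 0x1 = 0x1; word=0x044aeeda
[27+:2] seq=1 & 0x3 = 0x1; word=0x0c4aeeda
[29+:3] tag=1 & 0x7 = 0x1; word=0x2c4aeeda
word = 0x2c4aeeda → little-endian bytes:
  [0]=0xda  [1]=0xee  [2]=0x4a  [3]=0x2c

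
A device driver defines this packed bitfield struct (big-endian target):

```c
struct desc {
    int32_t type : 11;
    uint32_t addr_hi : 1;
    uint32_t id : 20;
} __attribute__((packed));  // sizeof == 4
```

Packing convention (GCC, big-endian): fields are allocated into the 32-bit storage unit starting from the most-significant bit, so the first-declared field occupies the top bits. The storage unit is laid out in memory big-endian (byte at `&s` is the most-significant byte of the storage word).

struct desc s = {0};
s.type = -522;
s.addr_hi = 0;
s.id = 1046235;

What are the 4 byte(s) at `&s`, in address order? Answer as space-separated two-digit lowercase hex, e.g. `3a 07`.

be cf f6 db

type:11 = -522 → 0x5f6 << 21 → word 0xbec00000
addr_hi:1 = 0 → 0x0 << 20 → word 0xbec00000
id:20 = 1046235 → 0xff6db << 0 → word 0xbecff6db
word = 0xbecff6db → big-endian bytes:
  [0]=0xbe  [1]=0xcf  [2]=0xf6  [3]=0xdb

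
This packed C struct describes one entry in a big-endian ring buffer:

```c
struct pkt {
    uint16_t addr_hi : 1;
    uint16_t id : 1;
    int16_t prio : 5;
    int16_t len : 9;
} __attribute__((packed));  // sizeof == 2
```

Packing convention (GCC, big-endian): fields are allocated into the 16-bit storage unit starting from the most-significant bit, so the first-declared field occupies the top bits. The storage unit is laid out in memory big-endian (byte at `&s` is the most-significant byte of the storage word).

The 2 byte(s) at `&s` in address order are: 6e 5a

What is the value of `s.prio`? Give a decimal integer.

-9

[0]=0x6e [1]=0x5a (big-endian) → word 0x6e5a
addr_hi:1 @ bit 15 → (0x6e5a>>15)&0x1 = 0x0
id:1 @ bit 14 → (0x6e5a>>14)&0x1 = 0x1
prio:5 @ bit 9 → (0x6e5a>>9)&0x1f = 0x17  ←
len:9 @ bit 0 → (0x6e5a>>0)&0x1ff = 0x5a
prio signed 5b, MSB=1: 23 - 32 = -9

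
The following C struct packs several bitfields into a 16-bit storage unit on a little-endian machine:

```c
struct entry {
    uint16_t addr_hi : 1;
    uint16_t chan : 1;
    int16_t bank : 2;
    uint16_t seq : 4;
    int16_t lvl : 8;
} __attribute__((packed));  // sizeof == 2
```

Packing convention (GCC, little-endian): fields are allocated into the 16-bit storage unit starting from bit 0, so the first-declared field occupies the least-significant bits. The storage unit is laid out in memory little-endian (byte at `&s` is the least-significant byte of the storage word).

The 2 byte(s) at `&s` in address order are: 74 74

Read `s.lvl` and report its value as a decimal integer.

116

[0]=0x74 [1]=0x74 (little-endian) → word 0x7474
addr_hi [0+:1] = (word>>0) & 0x1 = 0
chan [1+:1] = (word>>1) & 0x1 = 0
bank [2+:2] = (word>>2) & 0x3 = 1
seq [4+:4] = (word>>4) & 0xf = 7
lvl [8+:8] = (word>>8) & 0xff = 116  ←
lvl signed 8b, MSB=0: value = 116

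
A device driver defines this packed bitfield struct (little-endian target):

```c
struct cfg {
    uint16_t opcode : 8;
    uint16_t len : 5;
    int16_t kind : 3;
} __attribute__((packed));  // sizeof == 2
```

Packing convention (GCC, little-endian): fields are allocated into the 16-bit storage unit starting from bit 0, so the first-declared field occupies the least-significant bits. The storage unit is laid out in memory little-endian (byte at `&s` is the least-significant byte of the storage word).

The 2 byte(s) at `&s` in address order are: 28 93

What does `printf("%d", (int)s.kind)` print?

-4

[0]=0x28 [1]=0x93 (little-endian) → word 0x9328
opcode [0+:8] = (word>>0) & 0xff = 40
len [8+:5] = (word>>8) & 0x1f = 19
kind [13+:3] = (word>>13) & 0x7 = 4  ←
kind signed 3b, MSB=1: 4 - 8 = -4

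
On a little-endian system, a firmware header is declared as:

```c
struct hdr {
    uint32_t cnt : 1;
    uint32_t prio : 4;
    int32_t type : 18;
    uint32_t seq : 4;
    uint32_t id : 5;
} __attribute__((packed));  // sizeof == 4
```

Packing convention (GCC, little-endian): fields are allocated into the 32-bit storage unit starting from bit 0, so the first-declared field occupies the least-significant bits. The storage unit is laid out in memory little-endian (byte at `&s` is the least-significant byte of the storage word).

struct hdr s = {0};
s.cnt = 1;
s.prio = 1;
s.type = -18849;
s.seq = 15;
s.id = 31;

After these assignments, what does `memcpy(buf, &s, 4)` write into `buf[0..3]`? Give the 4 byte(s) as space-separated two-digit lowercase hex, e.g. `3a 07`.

cnt:1 = 1 → 0x1 << 0 → word 0x00000001
prio:4 = 1 → 0x1 << 1 → word 0x00000003
type:18 = -18849 → 0x3b65f << 5 → word 0x0076cbe3
seq:4 = 15 → 0xf << 23 → word 0x07f6cbe3
id:5 = 31 → 0x1f << 27 → word 0xfff6cbe3
word = 0xfff6cbe3 → little-endian bytes:
  [0]=0xe3  [1]=0xcb  [2]=0xf6  [3]=0xff

e3 cb f6 ff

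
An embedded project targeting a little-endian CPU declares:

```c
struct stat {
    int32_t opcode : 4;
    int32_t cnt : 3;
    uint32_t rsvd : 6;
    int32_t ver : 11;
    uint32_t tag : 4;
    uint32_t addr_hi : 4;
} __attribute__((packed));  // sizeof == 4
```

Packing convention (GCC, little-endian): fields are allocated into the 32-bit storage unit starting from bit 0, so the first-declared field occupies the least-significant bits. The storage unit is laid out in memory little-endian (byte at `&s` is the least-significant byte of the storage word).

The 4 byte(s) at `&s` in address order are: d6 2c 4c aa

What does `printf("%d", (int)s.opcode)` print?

6

[0]=0xd6 [1]=0x2c [2]=0x4c [3]=0xaa (little-endian) → word 0xaa4c2cd6
opcode [0+:4] = (word>>0) & 0xf = 6  ←
cnt [4+:3] = (word>>4) & 0x7 = 5
rsvd [7+:6] = (word>>7) & 0x3f = 25
ver [13+:11] = (word>>13) & 0x7ff = 609
tag [24+:4] = (word>>24) & 0xf = 10
addr_hi [28+:4] = (word>>28) & 0xf = 10
opcode signed 4b, MSB=0: value = 6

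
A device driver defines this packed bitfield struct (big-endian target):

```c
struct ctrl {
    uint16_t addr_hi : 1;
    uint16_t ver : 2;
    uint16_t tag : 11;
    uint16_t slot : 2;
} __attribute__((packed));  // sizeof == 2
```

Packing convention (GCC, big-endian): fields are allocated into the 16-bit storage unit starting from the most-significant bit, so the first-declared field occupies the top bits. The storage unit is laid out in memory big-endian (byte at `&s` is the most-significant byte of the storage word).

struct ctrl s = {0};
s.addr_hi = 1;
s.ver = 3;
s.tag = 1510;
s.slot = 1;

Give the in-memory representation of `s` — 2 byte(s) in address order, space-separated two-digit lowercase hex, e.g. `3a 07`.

f7 99

[15+:1] addr_hi=1 & 0x1 = 0x1; word=0x8000
[13+:2] ver=3 & 0x3 = 0x3; word=0xe000
[2+:11] tag=1510 & 0x7ff = 0x5e6; word=0xf798
[0+:2] slot=1 & 0x3 = 0x1; word=0xf799
word = 0xf799 → big-endian bytes:
  [0]=0xf7  [1]=0x99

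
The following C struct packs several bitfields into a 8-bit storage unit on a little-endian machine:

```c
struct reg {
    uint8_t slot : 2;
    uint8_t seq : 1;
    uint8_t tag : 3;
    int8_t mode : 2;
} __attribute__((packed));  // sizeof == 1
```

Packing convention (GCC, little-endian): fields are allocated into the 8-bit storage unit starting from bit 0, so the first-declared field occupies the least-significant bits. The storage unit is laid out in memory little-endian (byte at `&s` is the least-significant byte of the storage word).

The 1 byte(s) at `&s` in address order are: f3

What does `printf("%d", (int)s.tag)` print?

6

[0]=0xf3 (little-endian) → word 0xf3
slot [0+:2] = (word>>0) & 0x3 = 3
seq [2+:1] = (word>>2) & 0x1 = 0
tag [3+:3] = (word>>3) & 0x7 = 6  ←
mode [6+:2] = (word>>6) & 0x3 = 3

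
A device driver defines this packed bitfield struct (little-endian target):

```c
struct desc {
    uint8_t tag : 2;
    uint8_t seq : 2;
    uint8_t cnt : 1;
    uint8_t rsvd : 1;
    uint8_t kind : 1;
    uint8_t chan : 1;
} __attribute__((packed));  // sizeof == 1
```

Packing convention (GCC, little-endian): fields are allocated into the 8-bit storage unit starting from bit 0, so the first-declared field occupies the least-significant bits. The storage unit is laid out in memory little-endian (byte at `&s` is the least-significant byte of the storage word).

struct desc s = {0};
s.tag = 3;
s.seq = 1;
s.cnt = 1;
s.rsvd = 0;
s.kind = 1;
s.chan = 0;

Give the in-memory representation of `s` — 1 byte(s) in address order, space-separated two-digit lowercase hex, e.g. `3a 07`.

[0+:2] tag=3 & 0x3 = 0x3; word=0x03
[2+:2] seq=1 & 0x3 = 0x1; word=0x07
[4+:1] cnt=1 & 0x1 = 0x1; word=0x17
[5+:1] rsvd=0 & 0x1 = 0x0; word=0x17
[6+:1] kind=1 & 0x1 = 0x1; word=0x57
[7+:1] chan=0 & 0x1 = 0x0; word=0x57
word = 0x57 → little-endian bytes:
  [0]=0x57

57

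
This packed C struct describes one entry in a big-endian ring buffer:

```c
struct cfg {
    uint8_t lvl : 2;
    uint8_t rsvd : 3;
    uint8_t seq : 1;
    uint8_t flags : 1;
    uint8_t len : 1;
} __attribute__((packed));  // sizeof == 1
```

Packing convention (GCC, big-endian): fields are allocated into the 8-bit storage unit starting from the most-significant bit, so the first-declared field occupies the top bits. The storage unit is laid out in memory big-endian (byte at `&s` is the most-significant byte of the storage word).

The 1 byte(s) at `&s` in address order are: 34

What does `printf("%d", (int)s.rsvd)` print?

6

[0]=0x34 (big-endian) → word 0x34
lvl:2 @ bit 6 → (0x34>>6)&0x3 = 0x0
rsvd:3 @ bit 3 → (0x34>>3)&0x7 = 0x6  ←
seq:1 @ bit 2 → (0x34>>2)&0x1 = 0x1
flags:1 @ bit 1 → (0x34>>1)&0x1 = 0x0
len:1 @ bit 0 → (0x34>>0)&0x1 = 0x0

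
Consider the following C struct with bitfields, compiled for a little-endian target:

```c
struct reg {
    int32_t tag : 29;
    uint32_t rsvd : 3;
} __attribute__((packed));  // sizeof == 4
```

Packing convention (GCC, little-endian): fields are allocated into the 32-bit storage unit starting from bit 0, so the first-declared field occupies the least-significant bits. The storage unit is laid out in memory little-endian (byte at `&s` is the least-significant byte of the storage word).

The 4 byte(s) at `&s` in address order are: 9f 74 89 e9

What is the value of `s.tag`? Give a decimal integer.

160003231

[0]=0x9f [1]=0x74 [2]=0x89 [3]=0xe9 (little-endian) → word 0xe989749f
tag [0+:29] = (word>>0) & 0x1fffffff = 160003231  ←
rsvd [29+:3] = (word>>29) & 0x7 = 7
tag signed 29b, MSB=0: value = 160003231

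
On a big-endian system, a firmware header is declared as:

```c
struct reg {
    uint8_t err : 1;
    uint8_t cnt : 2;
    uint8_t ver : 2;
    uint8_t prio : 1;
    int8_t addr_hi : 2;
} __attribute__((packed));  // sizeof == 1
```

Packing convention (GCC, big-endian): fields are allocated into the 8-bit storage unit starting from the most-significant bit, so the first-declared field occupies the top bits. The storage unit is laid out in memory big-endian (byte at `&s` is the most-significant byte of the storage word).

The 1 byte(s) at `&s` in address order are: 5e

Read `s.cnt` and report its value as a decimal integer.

[0]=0x5e (big-endian) → word 0x5e
err:1 @ bit 7 → (0x5e>>7)&0x1 = 0x0
cnt:2 @ bit 5 → (0x5e>>5)&0x3 = 0x2  ←
ver:2 @ bit 3 → (0x5e>>3)&0x3 = 0x3
prio:1 @ bit 2 → (0x5e>>2)&0x1 = 0x1
addr_hi:2 @ bit 0 → (0x5e>>0)&0x3 = 0x2

2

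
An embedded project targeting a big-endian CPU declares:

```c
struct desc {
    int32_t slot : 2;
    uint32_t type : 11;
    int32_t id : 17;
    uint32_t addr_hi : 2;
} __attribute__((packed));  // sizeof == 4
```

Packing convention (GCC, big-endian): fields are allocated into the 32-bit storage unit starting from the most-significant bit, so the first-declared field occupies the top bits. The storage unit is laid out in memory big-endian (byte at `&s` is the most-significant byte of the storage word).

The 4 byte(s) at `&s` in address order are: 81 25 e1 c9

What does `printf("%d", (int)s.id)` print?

[0]=0x81 [1]=0x25 [2]=0xe1 [3]=0xc9 (big-endian) → word 0x8125e1c9
slot [30+:2] = (word>>30) & 0x3 = 2
type [19+:11] = (word>>19) & 0x7ff = 36
id [2+:17] = (word>>2) & 0x1ffff = 96370  ←
addr_hi [0+:2] = (word>>0) & 0x3 = 1
id signed 17b, MSB=1: 96370 - 131072 = -34702

-34702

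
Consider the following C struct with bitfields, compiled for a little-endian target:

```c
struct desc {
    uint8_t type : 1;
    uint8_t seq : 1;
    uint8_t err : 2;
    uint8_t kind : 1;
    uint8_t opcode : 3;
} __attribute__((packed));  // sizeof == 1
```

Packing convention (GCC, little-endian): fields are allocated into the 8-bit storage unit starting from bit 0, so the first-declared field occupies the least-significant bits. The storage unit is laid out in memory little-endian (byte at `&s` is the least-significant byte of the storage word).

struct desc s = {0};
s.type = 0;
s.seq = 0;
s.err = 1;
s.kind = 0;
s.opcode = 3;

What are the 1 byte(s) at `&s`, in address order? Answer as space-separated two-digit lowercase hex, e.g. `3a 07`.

64

type (1b) val=0 bits=0x0 at bit 0: 0x00
seq (1b) val=0 bits=0x0 at bit 1: 0x00
err (2b) val=1 bits=0x1 at bit 2: 0x04
kind (1b) val=0 bits=0x0 at bit 4: 0x04
opcode (3b) val=3 bits=0x3 at bit 5: 0x64
word = 0x64 → little-endian bytes:
  [0]=0x64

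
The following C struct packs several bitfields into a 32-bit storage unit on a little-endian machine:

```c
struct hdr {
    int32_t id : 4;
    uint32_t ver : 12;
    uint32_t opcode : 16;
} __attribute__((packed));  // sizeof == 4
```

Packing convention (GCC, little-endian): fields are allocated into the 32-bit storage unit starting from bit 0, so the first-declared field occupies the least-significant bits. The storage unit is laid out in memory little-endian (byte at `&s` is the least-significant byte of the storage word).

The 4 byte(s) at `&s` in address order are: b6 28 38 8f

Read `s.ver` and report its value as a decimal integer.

[0]=0xb6 [1]=0x28 [2]=0x38 [3]=0x8f (little-endian) → word 0x8f3828b6
id:4 @ bit 0 → (0x8f3828b6>>0)&0xf = 0x6
ver:12 @ bit 4 → (0x8f3828b6>>4)&0xfff = 0x28b  ←
opcode:16 @ bit 16 → (0x8f3828b6>>16)&0xffff = 0x8f38

651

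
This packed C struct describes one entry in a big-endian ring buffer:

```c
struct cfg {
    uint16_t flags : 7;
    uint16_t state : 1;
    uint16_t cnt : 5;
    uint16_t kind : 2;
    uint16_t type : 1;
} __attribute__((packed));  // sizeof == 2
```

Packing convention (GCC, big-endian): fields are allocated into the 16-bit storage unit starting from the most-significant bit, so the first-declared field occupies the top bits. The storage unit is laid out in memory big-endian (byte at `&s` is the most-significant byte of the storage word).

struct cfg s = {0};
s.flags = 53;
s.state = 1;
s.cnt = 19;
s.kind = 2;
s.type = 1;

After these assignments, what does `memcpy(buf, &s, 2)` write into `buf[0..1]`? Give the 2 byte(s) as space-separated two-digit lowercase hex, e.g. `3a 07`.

[9+:7] flags=53 & 0x7f = 0x35; word=0x6a00
[8+:1] state=1 & 0x1 = 0x1; word=0x6b00
[3+:5] cnt=19 & 0x1f = 0x13; word=0x6b98
[1+:2] kind=2 & 0x3 = 0x2; word=0x6b9c
[0+:1] type=1 & 0x1 = 0x1; word=0x6b9d
word = 0x6b9d → big-endian bytes:
  [0]=0x6b  [1]=0x9d

6b 9d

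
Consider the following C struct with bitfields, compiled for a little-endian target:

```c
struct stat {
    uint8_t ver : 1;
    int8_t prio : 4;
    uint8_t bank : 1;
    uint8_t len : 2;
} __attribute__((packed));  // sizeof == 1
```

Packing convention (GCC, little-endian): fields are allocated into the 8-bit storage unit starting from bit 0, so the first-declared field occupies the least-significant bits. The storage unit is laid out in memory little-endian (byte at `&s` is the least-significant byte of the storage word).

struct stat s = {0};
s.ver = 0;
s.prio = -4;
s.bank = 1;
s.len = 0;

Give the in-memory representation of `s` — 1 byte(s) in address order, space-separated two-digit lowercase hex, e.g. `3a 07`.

38

ver:1 = 0 → 0x0 << 0 → word 0x00
prio:4 = -4 → 0xc << 1 → word 0x18
bank:1 = 1 → 0x1 << 5 → word 0x38
len:2 = 0 → 0x0 << 6 → word 0x38
word = 0x38 → little-endian bytes:
  [0]=0x38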